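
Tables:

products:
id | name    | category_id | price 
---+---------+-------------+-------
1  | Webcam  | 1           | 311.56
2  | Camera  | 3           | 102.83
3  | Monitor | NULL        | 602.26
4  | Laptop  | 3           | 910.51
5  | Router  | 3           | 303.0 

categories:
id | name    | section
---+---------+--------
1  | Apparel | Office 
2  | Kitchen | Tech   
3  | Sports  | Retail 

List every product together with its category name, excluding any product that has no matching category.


INNER JOIN keeps only products rows whose category_id matches an id in categories. Walk through each product:
  - product 1 (Webcam): category_id=1 -> matches Apparel
  - product 2 (Camera): category_id=3 -> matches Sports
  - product 3 (Monitor): category_id=NULL, no match -> dropped
  - product 4 (Laptop): category_id=3 -> matches Sports
  - product 5 (Router): category_id=3 -> matches Sports
So 1 of 5 rows is dropped.

SQL:
SELECT a.name, b.name AS category
FROM products a
INNER JOIN categories b ON a.category_id = b.id

Result:
name   | category
-------+---------
Webcam | Apparel 
Camera | Sports  
Laptop | Sports  
Router | Sports  


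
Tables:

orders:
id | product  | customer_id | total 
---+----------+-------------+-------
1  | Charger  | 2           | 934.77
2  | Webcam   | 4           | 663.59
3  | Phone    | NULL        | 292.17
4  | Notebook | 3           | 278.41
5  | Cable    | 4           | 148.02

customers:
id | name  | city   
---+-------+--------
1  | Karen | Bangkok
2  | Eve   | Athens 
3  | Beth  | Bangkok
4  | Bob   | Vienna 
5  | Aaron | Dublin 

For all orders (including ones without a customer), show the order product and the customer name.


LEFT JOIN keeps every row from orders (the left table); where customer_id has no match in customers, the customer columns become NULL. Walk through each order:
  - order 1 (Charger): customer_id=2 -> matches Eve
  - order 2 (Webcam): customer_id=4 -> matches Bob
  - order 3 (Phone): customer_id=NULL, no match -> kept with NULL
  - order 4 (Notebook): customer_id=3 -> matches Beth
  - order 5 (Cable): customer_id=4 -> matches Bob
All 5 rows appear; 1 has NULL customer.

SQL:
SELECT a.product, b.name AS customer
FROM orders a
LEFT JOIN customers b ON a.customer_id = b.id

Result:
product  | customer
---------+---------
Charger  | Eve     
Webcam   | Bob     
Phone    | NULL    
Notebook | Beth    
Cable    | Bob     


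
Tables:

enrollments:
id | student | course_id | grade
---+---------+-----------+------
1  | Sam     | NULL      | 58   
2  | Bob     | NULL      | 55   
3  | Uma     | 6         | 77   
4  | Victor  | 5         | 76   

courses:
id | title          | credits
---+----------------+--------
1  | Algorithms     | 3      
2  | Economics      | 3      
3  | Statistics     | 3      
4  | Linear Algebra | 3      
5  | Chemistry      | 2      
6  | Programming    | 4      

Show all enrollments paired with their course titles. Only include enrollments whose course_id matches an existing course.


INNER JOIN keeps only enrollments rows whose course_id matches an id in courses. Walk through each enrollment:
  - enrollment 1 (Sam): course_id=NULL, no match -> dropped
  - enrollment 2 (Bob): course_id=NULL, no match -> dropped
  - enrollment 3 (Uma): course_id=6 -> matches Programming
  - enrollment 4 (Victor): course_id=5 -> matches Chemistry
So 2 of 4 rows are dropped.

SQL:
SELECT a.student, b.title AS course
FROM enrollments a
INNER JOIN courses b ON a.course_id = b.id

Result:
student | course     
--------+------------
Uma     | Programming
Victor  | Chemistry  


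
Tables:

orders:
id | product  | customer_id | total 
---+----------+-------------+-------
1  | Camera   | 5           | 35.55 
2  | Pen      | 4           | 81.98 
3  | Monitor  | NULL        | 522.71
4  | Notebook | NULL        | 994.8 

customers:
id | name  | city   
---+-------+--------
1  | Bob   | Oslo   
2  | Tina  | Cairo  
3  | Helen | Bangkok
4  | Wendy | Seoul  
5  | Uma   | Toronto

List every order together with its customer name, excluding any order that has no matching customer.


INNER JOIN keeps only orders rows whose customer_id matches an id in customers. Walk through each order:
  - order 1 (Camera): customer_id=5 -> matches Uma
  - order 2 (Pen): customer_id=4 -> matches Wendy
  - order 3 (Monitor): customer_id=NULL, no match -> dropped
  - order 4 (Notebook): customer_id=NULL, no match -> dropped
So 2 of 4 rows are dropped.

SQL:
SELECT a.product, b.name AS customer
FROM orders a
INNER JOIN customers b ON a.customer_id = b.id

Result:
product | customer
--------+---------
Camera  | Uma     
Pen     | Wendy   


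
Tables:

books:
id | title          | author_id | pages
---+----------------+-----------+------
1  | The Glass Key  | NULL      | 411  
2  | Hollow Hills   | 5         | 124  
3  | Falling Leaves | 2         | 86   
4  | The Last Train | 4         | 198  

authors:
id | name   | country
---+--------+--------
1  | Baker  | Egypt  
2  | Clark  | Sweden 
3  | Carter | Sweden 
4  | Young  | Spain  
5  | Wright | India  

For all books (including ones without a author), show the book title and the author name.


LEFT JOIN keeps every row from books (the left table); where author_id has no match in authors, the author columns become NULL. Walk through each book:
  - book 1 (The Glass Key): author_id=NULL, no match -> kept with NULL
  - book 2 (Hollow Hills): author_id=5 -> matches Wright
  - book 3 (Falling Leaves): author_id=2 -> matches Clark
  - book 4 (The Last Train): author_id=4 -> matches Young
All 4 rows appear; 1 has NULL author.

SQL:
SELECT a.title, b.name AS author
FROM books a
LEFT JOIN authors b ON a.author_id = b.id

Result:
title          | author
---------------+-------
The Glass Key  | NULL  
Hollow Hills   | Wright
Falling Leaves | Clark 
The Last Train | Young 


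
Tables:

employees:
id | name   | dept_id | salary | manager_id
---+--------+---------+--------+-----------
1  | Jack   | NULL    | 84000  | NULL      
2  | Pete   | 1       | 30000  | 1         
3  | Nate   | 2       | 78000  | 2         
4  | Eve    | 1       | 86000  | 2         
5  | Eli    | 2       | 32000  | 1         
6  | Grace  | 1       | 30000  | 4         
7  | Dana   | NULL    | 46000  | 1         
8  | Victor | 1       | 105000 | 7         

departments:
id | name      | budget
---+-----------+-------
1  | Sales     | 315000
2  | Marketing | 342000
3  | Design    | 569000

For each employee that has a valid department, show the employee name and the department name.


INNER JOIN keeps only employees rows whose dept_id matches an id in departments. Walk through each employee:
  - employee 1 (Jack): dept_id=NULL, no match -> dropped
  - employee 2 (Pete): dept_id=1 -> matches Sales
  - employee 3 (Nate): dept_id=2 -> matches Marketing
  - employee 4 (Eve): dept_id=1 -> matches Sales
  - employee 5 (Eli): dept_id=2 -> matches Marketing
  - employee 6 (Grace): dept_id=1 -> matches Sales
  - employee 7 (Dana): dept_id=NULL, no match -> dropped
  - employee 8 (Victor): dept_id=1 -> matches Sales
So 2 of 8 rows are dropped.

SQL:
SELECT a.name, b.name AS department
FROM employees a
INNER JOIN departments b ON a.dept_id = b.id

Result:
name   | department
-------+-----------
Pete   | Sales     
Nate   | Marketing 
Eve    | Sales     
Eli    | Marketing 
Grace  | Sales     
Victor | Sales     


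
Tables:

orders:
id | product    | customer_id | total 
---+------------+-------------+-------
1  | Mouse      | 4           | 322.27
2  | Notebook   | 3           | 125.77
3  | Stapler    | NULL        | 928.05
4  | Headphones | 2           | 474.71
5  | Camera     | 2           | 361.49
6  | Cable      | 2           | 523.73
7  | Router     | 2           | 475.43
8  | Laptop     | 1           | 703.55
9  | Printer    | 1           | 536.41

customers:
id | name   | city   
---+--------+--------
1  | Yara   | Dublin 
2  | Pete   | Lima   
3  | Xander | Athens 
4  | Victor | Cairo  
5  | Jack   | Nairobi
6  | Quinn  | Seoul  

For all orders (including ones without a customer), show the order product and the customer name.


LEFT JOIN keeps every row from orders (the left table); where customer_id has no match in customers, the customer columns become NULL. Walk through each order:
  - order 1 (Mouse): customer_id=4 -> matches Victor
  - order 2 (Notebook): customer_id=3 -> matches Xander
  - order 3 (Stapler): customer_id=NULL, no match -> kept with NULL
  - order 4 (Headphones): customer_id=2 -> matches Pete
  - order 5 (Camera): customer_id=2 -> matches Pete
  - order 6 (Cable): customer_id=2 -> matches Pete
  - order 7 (Router): customer_id=2 -> matches Pete
  - order 8 (Laptop): customer_id=1 -> matches Yara
  - order 9 (Printer): customer_id=1 -> matches Yara
All 9 rows appear; 1 has NULL customer.

SQL:
SELECT a.product, b.name AS customer
FROM orders a
LEFT JOIN customers b ON a.customer_id = b.id

Result:
product    | customer
-----------+---------
Mouse      | Victor  
Notebook   | Xander  
Stapler    | NULL    
Headphones | Pete    
Camera     | Pete    
Cable      | Pete    
Router     | Pete    
Laptop     | Yara    
Printer    | Yara    


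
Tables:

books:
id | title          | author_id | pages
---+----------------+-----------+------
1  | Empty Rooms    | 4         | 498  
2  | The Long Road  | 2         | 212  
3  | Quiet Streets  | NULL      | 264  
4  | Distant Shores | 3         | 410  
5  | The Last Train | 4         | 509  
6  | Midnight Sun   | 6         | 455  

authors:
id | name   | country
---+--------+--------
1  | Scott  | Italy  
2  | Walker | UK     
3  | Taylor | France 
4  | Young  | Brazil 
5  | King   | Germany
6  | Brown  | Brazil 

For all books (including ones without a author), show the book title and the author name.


LEFT JOIN keeps every row from books (the left table); where author_id has no match in authors, the author columns become NULL. Walk through each book:
  - book 1 (Empty Rooms): author_id=4 -> matches Young
  - book 2 (The Long Road): author_id=2 -> matches Walker
  - book 3 (Quiet Streets): author_id=NULL, no match -> kept with NULL
  - book 4 (Distant Shores): author_id=3 -> matches Taylor
  - book 5 (The Last Train): author_id=4 -> matches Young
  - book 6 (Midnight Sun): author_id=6 -> matches Brown
All 6 rows appear; 1 has NULL author.

SQL:
SELECT a.title, b.name AS author
FROM books a
LEFT JOIN authors b ON a.author_id = b.id

Result:
title          | author
---------------+-------
Empty Rooms    | Young 
The Long Road  | Walker
Quiet Streets  | NULL  
Distant Shores | Taylor
The Last Train | Young 
Midnight Sun   | Brown 


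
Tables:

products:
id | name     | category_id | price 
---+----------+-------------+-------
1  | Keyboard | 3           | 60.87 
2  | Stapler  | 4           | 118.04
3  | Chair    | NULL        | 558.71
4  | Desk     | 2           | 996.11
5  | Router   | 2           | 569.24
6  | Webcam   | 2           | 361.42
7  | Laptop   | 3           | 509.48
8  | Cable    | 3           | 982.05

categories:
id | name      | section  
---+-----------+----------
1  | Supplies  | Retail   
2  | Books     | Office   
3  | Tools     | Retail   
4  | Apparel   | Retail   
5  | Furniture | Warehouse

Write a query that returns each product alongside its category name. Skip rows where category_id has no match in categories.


INNER JOIN keeps only products rows whose category_id matches an id in categories. Walk through each product:
  - product 1 (Keyboard): category_id=3 -> matches Tools
  - product 2 (Stapler): category_id=4 -> matches Apparel
  - product 3 (Chair): category_id=NULL, no match -> dropped
  - product 4 (Desk): category_id=2 -> matches Books
  - product 5 (Router): category_id=2 -> matches Books
  - product 6 (Webcam): category_id=2 -> matches Books
  - product 7 (Laptop): category_id=3 -> matches Tools
  - product 8 (Cable): category_id=3 -> matches Tools
So 1 of 8 rows is dropped.

SQL:
SELECT a.name, b.name AS category
FROM products a
INNER JOIN categories b ON a.category_id = b.id

Result:
name     | category
---------+---------
Keyboard | Tools   
Stapler  | Apparel 
Desk     | Books   
Router   | Books   
Webcam   | Books   
Laptop   | Tools   
Cable    | Tools   


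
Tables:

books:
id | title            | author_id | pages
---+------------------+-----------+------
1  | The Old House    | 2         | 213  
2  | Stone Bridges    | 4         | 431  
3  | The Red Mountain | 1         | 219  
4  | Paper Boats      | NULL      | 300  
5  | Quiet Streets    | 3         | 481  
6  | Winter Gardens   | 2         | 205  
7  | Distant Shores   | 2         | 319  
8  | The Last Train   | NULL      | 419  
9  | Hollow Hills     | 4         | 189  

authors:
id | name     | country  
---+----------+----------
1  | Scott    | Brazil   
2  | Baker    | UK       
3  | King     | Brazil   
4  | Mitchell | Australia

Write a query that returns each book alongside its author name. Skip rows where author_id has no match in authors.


INNER JOIN keeps only books rows whose author_id matches an id in authors. Walk through each book:
  - book 1 (The Old House): author_id=2 -> matches Baker
  - book 2 (Stone Bridges): author_id=4 -> matches Mitchell
  - book 3 (The Red Mountain): author_id=1 -> matches Scott
  - book 4 (Paper Boats): author_id=NULL, no match -> dropped
  - book 5 (Quiet Streets): author_id=3 -> matches King
  - book 6 (Winter Gardens): author_id=2 -> matches Baker
  - book 7 (Distant Shores): author_id=2 -> matches Baker
  - book 8 (The Last Train): author_id=NULL, no match -> dropped
  - book 9 (Hollow Hills): author_id=4 -> matches Mitchell
So 2 of 9 rows are dropped.

SQL:
SELECT a.title, b.name AS author
FROM books a
INNER JOIN authors b ON a.author_id = b.id

Result:
title            | author  
-----------------+---------
The Old House    | Baker   
Stone Bridges    | Mitchell
The Red Mountain | Scott   
Quiet Streets    | King    
Winter Gardens   | Baker   
Distant Shores   | Baker   
Hollow Hills     | Mitchell


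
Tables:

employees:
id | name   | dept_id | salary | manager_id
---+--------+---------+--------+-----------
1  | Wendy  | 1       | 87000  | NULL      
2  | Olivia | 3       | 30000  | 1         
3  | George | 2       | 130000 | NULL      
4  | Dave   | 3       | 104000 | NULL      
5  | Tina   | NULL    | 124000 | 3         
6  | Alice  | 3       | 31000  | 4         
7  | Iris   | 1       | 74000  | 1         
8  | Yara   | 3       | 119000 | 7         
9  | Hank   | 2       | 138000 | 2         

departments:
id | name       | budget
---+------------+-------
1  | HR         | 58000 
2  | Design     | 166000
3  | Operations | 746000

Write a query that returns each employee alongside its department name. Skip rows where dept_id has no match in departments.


INNER JOIN keeps only employees rows whose dept_id matches an id in departments. Walk through each employee:
  - employee 1 (Wendy): dept_id=1 -> matches HR
  - employee 2 (Olivia): dept_id=3 -> matches Operations
  - employee 3 (George): dept_id=2 -> matches Design
  - employee 4 (Dave): dept_id=3 -> matches Operations
  - employee 5 (Tina): dept_id=NULL, no match -> dropped
  - employee 6 (Alice): dept_id=3 -> matches Operations
  - employee 7 (Iris): dept_id=1 -> matches HR
  - employee 8 (Yara): dept_id=3 -> matches Operations
  - employee 9 (Hank): dept_id=2 -> matches Design
So 1 of 9 rows is dropped.

SQL:
SELECT a.name, b.name AS department
FROM employees a
INNER JOIN departments b ON a.dept_id = b.id

Result:
name   | department
-------+-----------
Wendy  | HR        
Olivia | Operations
George | Design    
Dave   | Operations
Alice  | Operations
Iris   | HR        
Yara   | Operations
Hank   | Design    


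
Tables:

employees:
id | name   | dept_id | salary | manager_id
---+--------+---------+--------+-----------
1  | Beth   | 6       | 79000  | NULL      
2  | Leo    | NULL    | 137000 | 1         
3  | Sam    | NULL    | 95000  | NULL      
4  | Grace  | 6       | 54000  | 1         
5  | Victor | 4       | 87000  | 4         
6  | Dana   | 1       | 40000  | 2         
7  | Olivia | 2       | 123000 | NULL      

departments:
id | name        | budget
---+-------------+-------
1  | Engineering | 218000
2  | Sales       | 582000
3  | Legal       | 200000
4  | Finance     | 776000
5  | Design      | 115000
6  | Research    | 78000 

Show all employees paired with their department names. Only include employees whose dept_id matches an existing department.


INNER JOIN keeps only employees rows whose dept_id matches an id in departments. Walk through each employee:
  - employee 1 (Beth): dept_id=6 -> matches Research
  - employee 2 (Leo): dept_id=NULL, no match -> dropped
  - employee 3 (Sam): dept_id=NULL, no match -> dropped
  - employee 4 (Grace): dept_id=6 -> matches Research
  - employee 5 (Victor): dept_id=4 -> matches Finance
  - employee 6 (Dana): dept_id=1 -> matches Engineering
  - employee 7 (Olivia): dept_id=2 -> matches Sales
So 2 of 7 rows are dropped.

SQL:
SELECT a.name, b.name AS department
FROM employees a
INNER JOIN departments b ON a.dept_id = b.id

Result:
name   | department 
-------+------------
Beth   | Research   
Grace  | Research   
Victor | Finance    
Dana   | Engineering
Olivia | Sales      


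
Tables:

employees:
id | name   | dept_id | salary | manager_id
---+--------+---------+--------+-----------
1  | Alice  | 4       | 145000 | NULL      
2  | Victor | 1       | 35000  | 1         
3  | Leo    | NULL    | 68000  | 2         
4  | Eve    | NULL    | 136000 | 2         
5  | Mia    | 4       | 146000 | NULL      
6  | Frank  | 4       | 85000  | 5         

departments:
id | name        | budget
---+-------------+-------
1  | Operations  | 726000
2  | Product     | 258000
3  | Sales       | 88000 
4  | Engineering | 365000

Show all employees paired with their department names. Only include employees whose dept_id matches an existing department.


INNER JOIN keeps only employees rows whose dept_id matches an id in departments. Walk through each employee:
  - employee 1 (Alice): dept_id=4 -> matches Engineering
  - employee 2 (Victor): dept_id=1 -> matches Operations
  - employee 3 (Leo): dept_id=NULL, no match -> dropped
  - employee 4 (Eve): dept_id=NULL, no match -> dropped
  - employee 5 (Mia): dept_id=4 -> matches Engineering
  - employee 6 (Frank): dept_id=4 -> matches Engineering
So 2 of 6 rows are dropped.

SQL:
SELECT a.name, b.name AS department
FROM employees a
INNER JOIN departments b ON a.dept_id = b.id

Result:
name   | department 
-------+------------
Alice  | Engineering
Victor | Operations 
Mia    | Engineering
Frank  | Engineering


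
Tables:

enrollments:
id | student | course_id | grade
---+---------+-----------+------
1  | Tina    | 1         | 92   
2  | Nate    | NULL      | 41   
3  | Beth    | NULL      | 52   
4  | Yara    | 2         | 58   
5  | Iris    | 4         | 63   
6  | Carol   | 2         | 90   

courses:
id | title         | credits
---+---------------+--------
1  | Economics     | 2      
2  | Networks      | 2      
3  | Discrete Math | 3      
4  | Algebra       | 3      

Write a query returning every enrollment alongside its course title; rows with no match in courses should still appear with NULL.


LEFT JOIN keeps every row from enrollments (the left table); where course_id has no match in courses, the course columns become NULL. Walk through each enrollment:
  - enrollment 1 (Tina): course_id=1 -> matches Economics
  - enrollment 2 (Nate): course_id=NULL, no match -> kept with NULL
  - enrollment 3 (Beth): course_id=NULL, no match -> kept with NULL
  - enrollment 4 (Yara): course_id=2 -> matches Networks
  - enrollment 5 (Iris): course_id=4 -> matches Algebra
  - enrollment 6 (Carol): course_id=2 -> matches Networks
All 6 rows appear; 2 have NULL course.

SQL:
SELECT a.student, b.title AS course
FROM enrollments a
LEFT JOIN courses b ON a.course_id = b.id

Result:
student | course   
--------+----------
Tina    | Economics
Nate    | NULL     
Beth    | NULL     
Yara    | Networks 
Iris    | Algebra  
Carol   | Networks 


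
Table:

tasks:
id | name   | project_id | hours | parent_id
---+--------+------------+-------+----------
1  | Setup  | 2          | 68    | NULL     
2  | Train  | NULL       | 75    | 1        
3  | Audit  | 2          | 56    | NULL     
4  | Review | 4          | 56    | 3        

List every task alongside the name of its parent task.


This is a self-join: tasks is joined to a second copy of itself, matching each row's parent_id to another row's id. Use LEFT JOIN so rows with parent_id=NULL are kept.
  - task 1 (Setup): parent_id=NULL -> NULL
  - task 2 (Train): parent_id=1 -> Setup
  - task 3 (Audit): parent_id=NULL -> NULL
  - task 4 (Review): parent_id=3 -> Audit

SQL:
SELECT a.name AS item, b.name AS parent
FROM tasks a
LEFT JOIN tasks b ON a.parent_id = b.id

Result:
item   | parent
-------+-------
Setup  | NULL  
Train  | Setup 
Audit  | NULL  
Review | Audit 


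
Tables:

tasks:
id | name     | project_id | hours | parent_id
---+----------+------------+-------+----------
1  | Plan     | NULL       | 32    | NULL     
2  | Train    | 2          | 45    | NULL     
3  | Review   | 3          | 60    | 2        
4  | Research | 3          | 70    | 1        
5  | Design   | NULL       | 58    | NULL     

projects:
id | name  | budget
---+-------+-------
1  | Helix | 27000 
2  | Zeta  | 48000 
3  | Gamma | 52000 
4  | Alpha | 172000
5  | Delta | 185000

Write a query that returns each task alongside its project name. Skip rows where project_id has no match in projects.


INNER JOIN keeps only tasks rows whose project_id matches an id in projects. Walk through each task:
  - task 1 (Plan): project_id=NULL, no match -> dropped
  - task 2 (Train): project_id=2 -> matches Zeta
  - task 3 (Review): project_id=3 -> matches Gamma
  - task 4 (Research): project_id=3 -> matches Gamma
  - task 5 (Design): project_id=NULL, no match -> dropped
So 2 of 5 rows are dropped.

SQL:
SELECT a.name, b.name AS project
FROM tasks a
INNER JOIN projects b ON a.project_id = b.id

Result:
name     | project
---------+--------
Train    | Zeta   
Review   | Gamma  
Research | Gamma  


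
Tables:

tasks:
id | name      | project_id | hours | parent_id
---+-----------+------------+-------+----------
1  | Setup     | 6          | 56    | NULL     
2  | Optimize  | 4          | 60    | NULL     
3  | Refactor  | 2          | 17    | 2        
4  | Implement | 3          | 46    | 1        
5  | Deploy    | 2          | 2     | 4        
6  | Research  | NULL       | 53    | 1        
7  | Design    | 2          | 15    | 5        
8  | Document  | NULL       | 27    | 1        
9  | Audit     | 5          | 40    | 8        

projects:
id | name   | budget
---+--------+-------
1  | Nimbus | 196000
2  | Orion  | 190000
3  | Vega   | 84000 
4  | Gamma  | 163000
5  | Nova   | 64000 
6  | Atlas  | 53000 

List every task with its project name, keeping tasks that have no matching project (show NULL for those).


LEFT JOIN keeps every row from tasks (the left table); where project_id has no match in projects, the project columns become NULL. Walk through each task:
  - task 1 (Setup): project_id=6 -> matches Atlas
  - task 2 (Optimize): project_id=4 -> matches Gamma
  - task 3 (Refactor): project_id=2 -> matches Orion
  - task 4 (Implement): project_id=3 -> matches Vega
  - task 5 (Deploy): project_id=2 -> matches Orion
  - task 6 (Research): project_id=NULL, no match -> kept with NULL
  - task 7 (Design): project_id=2 -> matches Orion
  - task 8 (Document): project_id=NULL, no match -> kept with NULL
  - task 9 (Audit): project_id=5 -> matches Nova
All 9 rows appear; 2 have NULL project.

SQL:
SELECT a.name, b.name AS project
FROM tasks a
LEFT JOIN projects b ON a.project_id = b.id

Result:
name      | project
----------+--------
Setup     | Atlas  
Optimize  | Gamma  
Refactor  | Orion  
Implement | Vega   
Deploy    | Orion  
Research  | NULL   
Design    | Orion  
Document  | NULL   
Audit     | Nova   


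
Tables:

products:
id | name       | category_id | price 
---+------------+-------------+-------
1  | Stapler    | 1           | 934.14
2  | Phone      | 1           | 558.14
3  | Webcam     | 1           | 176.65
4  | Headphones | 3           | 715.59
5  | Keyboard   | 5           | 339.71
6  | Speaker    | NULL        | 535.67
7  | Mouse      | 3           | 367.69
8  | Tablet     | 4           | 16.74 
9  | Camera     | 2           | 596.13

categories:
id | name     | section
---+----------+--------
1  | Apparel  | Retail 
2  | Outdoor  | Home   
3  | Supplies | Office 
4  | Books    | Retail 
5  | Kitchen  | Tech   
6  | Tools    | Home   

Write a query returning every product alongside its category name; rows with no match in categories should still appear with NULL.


LEFT JOIN keeps every row from products (the left table); where category_id has no match in categories, the category columns become NULL. Walk through each product:
  - product 1 (Stapler): category_id=1 -> matches Apparel
  - product 2 (Phone): category_id=1 -> matches Apparel
  - product 3 (Webcam): category_id=1 -> matches Apparel
  - product 4 (Headphones): category_id=3 -> matches Supplies
  - product 5 (Keyboard): category_id=5 -> matches Kitchen
  - product 6 (Speaker): category_id=NULL, no match -> kept with NULL
  - product 7 (Mouse): category_id=3 -> matches Supplies
  - product 8 (Tablet): category_id=4 -> matches Books
  - product 9 (Camera): category_id=2 -> matches Outdoor
All 9 rows appear; 1 has NULL category.

SQL:
SELECT a.name, b.name AS category
FROM products a
LEFT JOIN categories b ON a.category_id = b.id

Result:
name       | category
-----------+---------
Stapler    | Apparel 
Phone      | Apparel 
Webcam     | Apparel 
Headphones | Supplies
Keyboard   | Kitchen 
Speaker    | NULL    
Mouse      | Supplies
Tablet     | Books   
Camera     | Outdoor 


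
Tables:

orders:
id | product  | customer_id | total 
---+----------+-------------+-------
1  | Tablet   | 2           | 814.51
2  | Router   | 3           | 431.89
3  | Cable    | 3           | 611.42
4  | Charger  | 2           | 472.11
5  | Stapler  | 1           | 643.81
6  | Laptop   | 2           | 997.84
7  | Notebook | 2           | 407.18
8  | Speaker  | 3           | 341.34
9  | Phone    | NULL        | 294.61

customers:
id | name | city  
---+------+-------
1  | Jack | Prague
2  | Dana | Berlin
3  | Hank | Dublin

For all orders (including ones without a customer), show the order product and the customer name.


LEFT JOIN keeps every row from orders (the left table); where customer_id has no match in customers, the customer columns become NULL. Walk through each order:
  - order 1 (Tablet): customer_id=2 -> matches Dana
  - order 2 (Router): customer_id=3 -> matches Hank
  - order 3 (Cable): customer_id=3 -> matches Hank
  - order 4 (Charger): customer_id=2 -> matches Dana
  - order 5 (Stapler): customer_id=1 -> matches Jack
  - order 6 (Laptop): customer_id=2 -> matches Dana
  - order 7 (Notebook): customer_id=2 -> matches Dana
  - order 8 (Speaker): customer_id=3 -> matches Hank
  - order 9 (Phone): customer_id=NULL, no match -> kept with NULL
All 9 rows appear; 1 has NULL customer.

SQL:
SELECT a.product, b.name AS customer
FROM orders a
LEFT JOIN customers b ON a.customer_id = b.id

Result:
product  | customer
---------+---------
Tablet   | Dana    
Router   | Hank    
Cable    | Hank    
Charger  | Dana    
Stapler  | Jack    
Laptop   | Dana    
Notebook | Dana    
Speaker  | Hank    
Phone    | NULL    


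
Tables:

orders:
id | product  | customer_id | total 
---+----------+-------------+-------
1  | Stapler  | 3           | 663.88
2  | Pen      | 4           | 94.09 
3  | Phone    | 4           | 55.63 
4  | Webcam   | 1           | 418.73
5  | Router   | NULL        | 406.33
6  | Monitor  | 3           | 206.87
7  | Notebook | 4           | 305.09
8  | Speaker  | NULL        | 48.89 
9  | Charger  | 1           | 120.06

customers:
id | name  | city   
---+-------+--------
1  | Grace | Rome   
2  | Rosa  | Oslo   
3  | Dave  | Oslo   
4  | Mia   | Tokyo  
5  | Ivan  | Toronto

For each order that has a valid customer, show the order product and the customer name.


INNER JOIN keeps only orders rows whose customer_id matches an id in customers. Walk through each order:
  - order 1 (Stapler): customer_id=3 -> matches Dave
  - order 2 (Pen): customer_id=4 -> matches Mia
  - order 3 (Phone): customer_id=4 -> matches Mia
  - order 4 (Webcam): customer_id=1 -> matches Grace
  - order 5 (Router): customer_id=NULL, no match -> dropped
  - order 6 (Monitor): customer_id=3 -> matches Dave
  - order 7 (Notebook): customer_id=4 -> matches Mia
  - order 8 (Speaker): customer_id=NULL, no match -> dropped
  - order 9 (Charger): customer_id=1 -> matches Grace
So 2 of 9 rows are dropped.

SQL:
SELECT a.product, b.name AS customer
FROM orders a
INNER JOIN customers b ON a.customer_id = b.id

Result:
product  | customer
---------+---------
Stapler  | Dave    
Pen      | Mia     
Phone    | Mia     
Webcam   | Grace   
Monitor  | Dave    
Notebook | Mia     
Charger  | Grace   


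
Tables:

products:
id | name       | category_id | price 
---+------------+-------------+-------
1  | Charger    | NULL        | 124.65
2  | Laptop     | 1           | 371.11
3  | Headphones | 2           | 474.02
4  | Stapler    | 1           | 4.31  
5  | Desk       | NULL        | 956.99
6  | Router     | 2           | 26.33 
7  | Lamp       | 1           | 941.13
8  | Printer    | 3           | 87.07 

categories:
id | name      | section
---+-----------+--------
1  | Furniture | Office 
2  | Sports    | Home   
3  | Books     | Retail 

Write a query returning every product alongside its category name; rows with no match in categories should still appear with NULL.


LEFT JOIN keeps every row from products (the left table); where category_id has no match in categories, the category columns become NULL. Walk through each product:
  - product 1 (Charger): category_id=NULL, no match -> kept with NULL
  - product 2 (Laptop): category_id=1 -> matches Furniture
  - product 3 (Headphones): category_id=2 -> matches Sports
  - product 4 (Stapler): category_id=1 -> matches Furniture
  - product 5 (Desk): category_id=NULL, no match -> kept with NULL
  - product 6 (Router): category_id=2 -> matches Sports
  - product 7 (Lamp): category_id=1 -> matches Furniture
  - product 8 (Printer): category_id=3 -> matches Books
All 8 rows appear; 2 have NULL category.

SQL:
SELECT a.name, b.name AS category
FROM products a
LEFT JOIN categories b ON a.category_id = b.id

Result:
name       | category 
-----------+----------
Charger    | NULL     
Laptop     | Furniture
Headphones | Sports   
Stapler    | Furniture
Desk       | NULL     
Router     | Sports   
Lamp       | Furniture
Printer    | Books    


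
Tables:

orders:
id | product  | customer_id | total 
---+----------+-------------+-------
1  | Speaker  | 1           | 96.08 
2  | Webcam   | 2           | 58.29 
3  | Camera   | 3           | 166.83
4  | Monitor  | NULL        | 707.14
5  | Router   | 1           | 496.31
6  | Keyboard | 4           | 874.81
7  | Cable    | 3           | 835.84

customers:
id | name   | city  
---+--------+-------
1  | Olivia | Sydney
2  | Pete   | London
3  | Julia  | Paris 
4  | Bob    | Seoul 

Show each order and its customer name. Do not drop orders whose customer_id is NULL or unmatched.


LEFT JOIN keeps every row from orders (the left table); where customer_id has no match in customers, the customer columns become NULL. Walk through each order:
  - order 1 (Speaker): customer_id=1 -> matches Olivia
  - order 2 (Webcam): customer_id=2 -> matches Pete
  - order 3 (Camera): customer_id=3 -> matches Julia
  - order 4 (Monitor): customer_id=NULL, no match -> kept with NULL
  - order 5 (Router): customer_id=1 -> matches Olivia
  - order 6 (Keyboard): customer_id=4 -> matches Bob
  - order 7 (Cable): customer_id=3 -> matches Julia
All 7 rows appear; 1 has NULL customer.

SQL:
SELECT a.product, b.name AS customer
FROM orders a
LEFT JOIN customers b ON a.customer_id = b.id

Result:
product  | customer
---------+---------
Speaker  | Olivia  
Webcam   | Pete    
Camera   | Julia   
Monitor  | NULL    
Router   | Olivia  
Keyboard | Bob     
Cable    | Julia   


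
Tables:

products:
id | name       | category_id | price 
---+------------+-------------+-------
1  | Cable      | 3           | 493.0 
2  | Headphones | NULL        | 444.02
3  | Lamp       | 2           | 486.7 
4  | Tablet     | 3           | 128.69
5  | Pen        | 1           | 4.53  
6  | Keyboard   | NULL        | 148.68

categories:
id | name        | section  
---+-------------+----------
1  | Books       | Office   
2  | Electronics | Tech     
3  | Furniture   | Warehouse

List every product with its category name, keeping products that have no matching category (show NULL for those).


LEFT JOIN keeps every row from products (the left table); where category_id has no match in categories, the category columns become NULL. Walk through each product:
  - product 1 (Cable): category_id=3 -> matches Furniture
  - product 2 (Headphones): category_id=NULL, no match -> kept with NULL
  - product 3 (Lamp): category_id=2 -> matches Electronics
  - product 4 (Tablet): category_id=3 -> matches Furniture
  - product 5 (Pen): category_id=1 -> matches Books
  - product 6 (Keyboard): category_id=NULL, no match -> kept with NULL
All 6 rows appear; 2 have NULL category.

SQL:
SELECT a.name, b.name AS category
FROM products a
LEFT JOIN categories b ON a.category_id = b.id

Result:
name       | category   
-----------+------------
Cable      | Furniture  
Headphones | NULL       
Lamp       | Electronics
Tablet     | Furniture  
Pen        | Books      
Keyboard   | NULL       


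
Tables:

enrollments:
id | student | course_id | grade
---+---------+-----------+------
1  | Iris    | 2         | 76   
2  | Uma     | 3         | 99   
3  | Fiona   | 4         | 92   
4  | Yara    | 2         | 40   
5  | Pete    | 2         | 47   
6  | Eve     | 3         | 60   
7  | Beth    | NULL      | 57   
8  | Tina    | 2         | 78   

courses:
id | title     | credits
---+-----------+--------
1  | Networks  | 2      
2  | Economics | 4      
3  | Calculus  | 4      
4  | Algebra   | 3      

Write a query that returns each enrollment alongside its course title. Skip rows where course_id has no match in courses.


INNER JOIN keeps only enrollments rows whose course_id matches an id in courses. Walk through each enrollment:
  - enrollment 1 (Iris): course_id=2 -> matches Economics
  - enrollment 2 (Uma): course_id=3 -> matches Calculus
  - enrollment 3 (Fiona): course_id=4 -> matches Algebra
  - enrollment 4 (Yara): course_id=2 -> matches Economics
  - enrollment 5 (Pete): course_id=2 -> matches Economics
  - enrollment 6 (Eve): course_id=3 -> matches Calculus
  - enrollment 7 (Beth): course_id=NULL, no match -> dropped
  - enrollment 8 (Tina): course_id=2 -> matches Economics
So 1 of 8 rows is dropped.

SQL:
SELECT a.student, b.title AS course
FROM enrollments a
INNER JOIN courses b ON a.course_id = b.id

Result:
student | course   
--------+----------
Iris    | Economics
Uma     | Calculus 
Fiona   | Algebra  
Yara    | Economics
Pete    | Economics
Eve     | Calculus 
Tina    | Economics


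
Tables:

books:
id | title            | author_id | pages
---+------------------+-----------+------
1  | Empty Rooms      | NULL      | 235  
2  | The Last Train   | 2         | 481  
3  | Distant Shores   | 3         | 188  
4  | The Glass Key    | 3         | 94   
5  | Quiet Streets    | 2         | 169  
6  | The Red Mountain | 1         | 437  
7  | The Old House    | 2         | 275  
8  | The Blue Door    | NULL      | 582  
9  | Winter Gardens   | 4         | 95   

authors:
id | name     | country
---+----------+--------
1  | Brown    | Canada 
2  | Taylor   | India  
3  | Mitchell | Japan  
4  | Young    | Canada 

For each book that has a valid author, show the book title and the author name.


INNER JOIN keeps only books rows whose author_id matches an id in authors. Walk through each book:
  - book 1 (Empty Rooms): author_id=NULL, no match -> dropped
  - book 2 (The Last Train): author_id=2 -> matches Taylor
  - book 3 (Distant Shores): author_id=3 -> matches Mitchell
  - book 4 (The Glass Key): author_id=3 -> matches Mitchell
  - book 5 (Quiet Streets): author_id=2 -> matches Taylor
  - book 6 (The Red Mountain): author_id=1 -> matches Brown
  - book 7 (The Old House): author_id=2 -> matches Taylor
  - book 8 (The Blue Door): author_id=NULL, no match -> dropped
  - book 9 (Winter Gardens): author_id=4 -> matches Young
So 2 of 9 rows are dropped.

SQL:
SELECT a.title, b.name AS author
FROM books a
INNER JOIN authors b ON a.author_id = b.id

Result:
title            | author  
-----------------+---------
The Last Train   | Taylor  
Distant Shores   | Mitchell
The Glass Key    | Mitchell
Quiet Streets    | Taylor  
The Red Mountain | Brown   
The Old House    | Taylor  
Winter Gardens   | Young   


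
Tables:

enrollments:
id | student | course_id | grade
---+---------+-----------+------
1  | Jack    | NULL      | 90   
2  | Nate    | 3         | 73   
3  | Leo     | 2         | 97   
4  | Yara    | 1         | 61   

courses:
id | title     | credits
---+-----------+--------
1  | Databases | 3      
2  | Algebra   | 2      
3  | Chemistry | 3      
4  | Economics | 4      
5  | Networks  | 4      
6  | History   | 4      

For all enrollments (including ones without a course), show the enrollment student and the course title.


LEFT JOIN keeps every row from enrollments (the left table); where course_id has no match in courses, the course columns become NULL. Walk through each enrollment:
  - enrollment 1 (Jack): course_id=NULL, no match -> kept with NULL
  - enrollment 2 (Nate): course_id=3 -> matches Chemistry
  - enrollment 3 (Leo): course_id=2 -> matches Algebra
  - enrollment 4 (Yara): course_id=1 -> matches Databases
All 4 rows appear; 1 has NULL course.

SQL:
SELECT a.student, b.title AS course
FROM enrollments a
LEFT JOIN courses b ON a.course_id = b.id

Result:
student | course   
--------+----------
Jack    | NULL     
Nate    | Chemistry
Leo     | Algebra  
Yara    | Databases


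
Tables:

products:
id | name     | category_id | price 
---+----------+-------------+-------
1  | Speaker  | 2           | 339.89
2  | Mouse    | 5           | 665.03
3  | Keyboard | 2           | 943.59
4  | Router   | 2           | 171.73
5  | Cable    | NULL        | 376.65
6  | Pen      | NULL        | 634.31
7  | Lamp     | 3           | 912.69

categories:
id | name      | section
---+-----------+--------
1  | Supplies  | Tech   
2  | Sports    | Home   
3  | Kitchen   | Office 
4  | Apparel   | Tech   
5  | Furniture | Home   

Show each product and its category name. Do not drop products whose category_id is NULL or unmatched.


LEFT JOIN keeps every row from products (the left table); where category_id has no match in categories, the category columns become NULL. Walk through each product:
  - product 1 (Speaker): category_id=2 -> matches Sports
  - product 2 (Mouse): category_id=5 -> matches Furniture
  - product 3 (Keyboard): category_id=2 -> matches Sports
  - product 4 (Router): category_id=2 -> matches Sports
  - product 5 (Cable): category_id=NULL, no match -> kept with NULL
  - product 6 (Pen): category_id=NULL, no match -> kept with NULL
  - product 7 (Lamp): category_id=3 -> matches Kitchen
All 7 rows appear; 2 have NULL category.

SQL:
SELECT a.name, b.name AS category
FROM products a
LEFT JOIN categories b ON a.category_id = b.id

Result:
name     | category 
---------+----------
Speaker  | Sports   
Mouse    | Furniture
Keyboard | Sports   
Router   | Sports   
Cable    | NULL     
Pen      | NULL     
Lamp     | Kitchen  


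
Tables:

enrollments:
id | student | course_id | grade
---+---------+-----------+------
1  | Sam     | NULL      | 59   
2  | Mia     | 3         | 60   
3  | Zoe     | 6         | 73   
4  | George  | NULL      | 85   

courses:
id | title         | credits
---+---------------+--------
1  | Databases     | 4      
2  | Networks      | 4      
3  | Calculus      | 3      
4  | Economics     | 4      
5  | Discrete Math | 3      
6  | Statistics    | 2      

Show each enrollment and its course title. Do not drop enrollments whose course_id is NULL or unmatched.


LEFT JOIN keeps every row from enrollments (the left table); where course_id has no match in courses, the course columns become NULL. Walk through each enrollment:
  - enrollment 1 (Sam): course_id=NULL, no match -> kept with NULL
  - enrollment 2 (Mia): course_id=3 -> matches Calculus
  - enrollment 3 (Zoe): course_id=6 -> matches Statistics
  - enrollment 4 (George): course_id=NULL, no match -> kept with NULL
All 4 rows appear; 2 have NULL course.

SQL:
SELECT a.student, b.title AS course
FROM enrollments a
LEFT JOIN courses b ON a.course_id = b.id

Result:
student | course    
--------+-----------
Sam     | NULL      
Mia     | Calculus  
Zoe     | Statistics
George  | NULL      
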